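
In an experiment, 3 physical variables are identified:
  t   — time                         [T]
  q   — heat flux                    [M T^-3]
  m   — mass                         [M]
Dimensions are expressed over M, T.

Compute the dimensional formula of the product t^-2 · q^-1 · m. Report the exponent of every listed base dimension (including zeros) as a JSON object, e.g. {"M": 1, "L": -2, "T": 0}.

Write exponents as rows M,T / cols t,q,m:
  M: [ 0  1  1]
  T: [ 1 -3  0]
  [M]: (-2)·0+(-1)·1+(1)·1 = 0
  [T]: (-2)·1+(-1)·-3+(1)·0 = 1
⇒ T

{"M": 0, "T": 1}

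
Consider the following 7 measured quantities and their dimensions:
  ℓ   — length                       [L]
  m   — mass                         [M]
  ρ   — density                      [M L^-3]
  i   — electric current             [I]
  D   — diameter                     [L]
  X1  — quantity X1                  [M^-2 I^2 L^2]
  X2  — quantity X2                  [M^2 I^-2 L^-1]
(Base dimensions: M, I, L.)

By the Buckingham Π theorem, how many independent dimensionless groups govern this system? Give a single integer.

4

Write exponents as rows M,I,L / cols ℓ,m,ρ,i,D,X1,X2:
  M: [ 0  1  1  0  0 -2  2]
  I: [ 0  0  0  1  0  2 -2]
  L: [ 1  0 -3  0  1  2 -1]
Row reduction gives pivot columns ℓ,m,i; rank = 3
n=7, r=3 ⇒ 4 dimensionless groups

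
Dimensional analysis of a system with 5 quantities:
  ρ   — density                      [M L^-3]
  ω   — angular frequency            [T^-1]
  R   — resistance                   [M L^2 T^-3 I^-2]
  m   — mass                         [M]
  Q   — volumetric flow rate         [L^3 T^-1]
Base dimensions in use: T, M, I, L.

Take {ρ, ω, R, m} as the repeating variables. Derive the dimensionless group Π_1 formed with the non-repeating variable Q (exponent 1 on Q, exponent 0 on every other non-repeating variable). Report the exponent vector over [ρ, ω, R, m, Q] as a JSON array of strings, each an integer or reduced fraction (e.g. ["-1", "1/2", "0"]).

Write exponents as rows T,M,I,L / cols ρ,ω,R,m,Q:
  T: [ 0 -1 -3  0 -1]
  M: [ 1  0  1  1  0]
  I: [ 0  0 -2  0  0]
  L: [-3  0  2  0  3]
Row reduction gives pivot columns ρ,ω,R,m; rank = 4
Repeat: ρ,ω,R,m; free: Q
RREF:
  r0: [   1    0    0    0   -1]
  r1: [   0    1    0    0    1]
  r2: [   0    0    1    0    0]
  r3: [   0    0    0    1    1]
Fix exponent of Q at 1; solve each RREF row for its pivot's exponent:
  r0: exp(ρ) + (-1)·1 = 0 ⇒ exp(ρ) = 1
  r1: exp(ω) + (1)·1 = 0 ⇒ exp(ω) = -1
  r2: exp(R) + (0)·1 = 0 ⇒ exp(R) = 0
  r3: exp(m) + (1)·1 = 0 ⇒ exp(m) = -1
Π_1 = ρ · ω^-1 · m^-1 · Q

["1", "-1", "0", "-1", "1"]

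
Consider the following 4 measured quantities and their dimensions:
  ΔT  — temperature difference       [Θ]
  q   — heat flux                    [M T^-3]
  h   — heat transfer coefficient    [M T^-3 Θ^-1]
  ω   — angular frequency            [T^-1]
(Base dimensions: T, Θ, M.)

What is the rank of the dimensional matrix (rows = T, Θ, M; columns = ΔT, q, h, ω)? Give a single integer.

3

Write exponents as rows T,Θ,M / cols ΔT,q,h,ω:
  T: [ 0 -3 -3 -1]
  Θ: [ 1  0 -1  0]
  M: [ 0  1  1  0]
Row reduction gives pivot columns ΔT,q,ω; rank = 3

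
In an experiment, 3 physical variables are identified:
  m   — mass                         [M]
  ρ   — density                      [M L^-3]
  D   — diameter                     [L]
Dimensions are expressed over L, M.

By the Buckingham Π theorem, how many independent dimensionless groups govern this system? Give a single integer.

Dimensional matrix (L×M by m×ρ×D):
  L: [ 0 -3  1]
  M: [ 1  1  0]
Echelon form has 2 nonzero rows (pivots: m,ρ)
3 vars − rank 2 = 1 Π group

1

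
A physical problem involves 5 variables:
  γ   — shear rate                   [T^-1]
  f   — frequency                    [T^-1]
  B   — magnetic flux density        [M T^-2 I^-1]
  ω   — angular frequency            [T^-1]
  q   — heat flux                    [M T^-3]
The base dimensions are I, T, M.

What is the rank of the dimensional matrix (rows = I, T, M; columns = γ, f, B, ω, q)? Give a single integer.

Exponent matrix [I,T,M] × [γ,f,B,ω,q]:
  I: [ 0  0 -1  0  0]
  T: [-1 -1 -2 -1 -3]
  M: [ 0  0  1  0  1]
RREF → pivots at {γ,B,q} ⇒ r = 3

3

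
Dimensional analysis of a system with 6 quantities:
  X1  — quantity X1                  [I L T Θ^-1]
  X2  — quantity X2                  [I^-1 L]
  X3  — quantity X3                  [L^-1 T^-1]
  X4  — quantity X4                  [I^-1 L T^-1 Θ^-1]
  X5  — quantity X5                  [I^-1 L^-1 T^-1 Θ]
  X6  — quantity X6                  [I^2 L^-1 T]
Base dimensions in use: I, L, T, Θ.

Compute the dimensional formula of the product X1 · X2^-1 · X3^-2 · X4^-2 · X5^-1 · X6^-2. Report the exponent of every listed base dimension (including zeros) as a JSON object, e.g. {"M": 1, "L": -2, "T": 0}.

{"I": 1, "L": 3, "T": 4, "Θ": 0}

Write exponents as rows I,L,T,Θ / cols X1,X2,X3,X4,X5,X6:
  I: [ 1 -1  0 -1 -1  2]
  L: [ 1  1 -1  1 -1 -1]
  T: [ 1  0 -1 -1 -1  1]
  Θ: [-1  0  0 -1  1  0]
  [I]: (1)·1+(-1)·-1+(-2)·0+(-2)·-1+(-1)·-1+(-2)·2 = 1
  [L]: (1)·1+(-1)·1+(-2)·-1+(-2)·1+(-1)·-1+(-2)·-1 = 3
  [T]: (1)·1+(-1)·0+(-2)·-1+(-2)·-1+(-1)·-1+(-2)·1 = 4
  [Θ]: (1)·-1+(-1)·0+(-2)·0+(-2)·-1+(-1)·1+(-2)·0 = 0
⇒ I L^3 T^4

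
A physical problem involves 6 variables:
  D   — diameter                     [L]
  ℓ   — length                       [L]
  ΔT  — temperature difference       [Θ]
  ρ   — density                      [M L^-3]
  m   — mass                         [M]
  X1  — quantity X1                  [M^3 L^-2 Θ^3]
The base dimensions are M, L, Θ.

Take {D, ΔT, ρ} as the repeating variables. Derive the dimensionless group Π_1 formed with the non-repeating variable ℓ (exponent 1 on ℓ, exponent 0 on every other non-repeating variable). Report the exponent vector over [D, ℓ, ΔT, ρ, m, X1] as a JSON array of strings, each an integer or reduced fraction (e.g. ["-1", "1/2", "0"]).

Write exponents as rows M,L,Θ / cols D,ℓ,ΔT,ρ,m,X1:
  M: [ 0  0  0  1  1  3]
  L: [ 1  1  0 -3  0 -2]
  Θ: [ 0  0  1  0  0  3]
Echelon form has 3 nonzero rows (pivots: D,ΔT,ρ)
Repeat: D,ΔT,ρ; free: ℓ,m,X1
RREF:
  r0: [   1    1    0    0    3    7]
  r1: [   0    0    1    0    0    3]
  r2: [   0    0    0    1    1    3]
Fix exponent of ℓ at 1, m at 0, X1 at 0; solve each RREF row for its pivot's exponent:
  r0: exp(D) + (1)·1 = 0 ⇒ exp(D) = -1
  r1: exp(ΔT) + (0)·1 = 0 ⇒ exp(ΔT) = 0
  r2: exp(ρ) + (0)·1 = 0 ⇒ exp(ρ) = 0
Π_1 = D^-1 · ℓ

["-1", "1", "0", "0", "0", "0"]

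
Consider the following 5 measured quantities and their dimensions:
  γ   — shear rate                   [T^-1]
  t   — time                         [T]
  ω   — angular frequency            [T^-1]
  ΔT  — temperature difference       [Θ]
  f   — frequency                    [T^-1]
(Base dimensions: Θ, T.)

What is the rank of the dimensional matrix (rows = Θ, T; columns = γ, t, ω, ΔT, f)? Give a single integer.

2

Dimensional matrix (Θ×T by γ×t×ω×ΔT×f):
  Θ: [ 0  0  0  1  0]
  T: [-1  1 -1  0 -1]
Echelon form has 2 nonzero rows (pivots: γ,ΔT)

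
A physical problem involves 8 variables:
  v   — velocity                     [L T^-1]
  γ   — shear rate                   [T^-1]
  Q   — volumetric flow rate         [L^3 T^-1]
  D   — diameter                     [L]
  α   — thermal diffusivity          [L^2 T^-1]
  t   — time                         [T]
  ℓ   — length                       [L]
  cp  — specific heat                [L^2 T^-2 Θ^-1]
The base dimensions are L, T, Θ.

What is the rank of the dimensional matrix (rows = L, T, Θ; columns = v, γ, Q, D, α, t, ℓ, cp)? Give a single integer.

3

Write exponents as rows L,T,Θ / cols v,γ,Q,D,α,t,ℓ,cp:
  L: [ 1  0  3  1  2  0  1  2]
  T: [-1 -1 -1  0 -1  1  0 -2]
  Θ: [ 0  0  0  0  0  0  0 -1]
Echelon form has 3 nonzero rows (pivots: v,γ,cp)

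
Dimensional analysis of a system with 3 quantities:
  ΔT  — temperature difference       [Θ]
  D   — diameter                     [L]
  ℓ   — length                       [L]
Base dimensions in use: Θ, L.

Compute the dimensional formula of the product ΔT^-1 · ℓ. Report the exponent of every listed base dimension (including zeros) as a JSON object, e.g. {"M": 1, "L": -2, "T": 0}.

{"Θ": -1, "L": 1}

Dimensional matrix (Θ×L by ΔT×D×ℓ):
  Θ: [ 1  0  0]
  L: [ 0  1  1]
  [Θ]: (-1)·1+(1)·0 = -1
  [L]: (-1)·0+(1)·1 = 1
⇒ Θ^-1 L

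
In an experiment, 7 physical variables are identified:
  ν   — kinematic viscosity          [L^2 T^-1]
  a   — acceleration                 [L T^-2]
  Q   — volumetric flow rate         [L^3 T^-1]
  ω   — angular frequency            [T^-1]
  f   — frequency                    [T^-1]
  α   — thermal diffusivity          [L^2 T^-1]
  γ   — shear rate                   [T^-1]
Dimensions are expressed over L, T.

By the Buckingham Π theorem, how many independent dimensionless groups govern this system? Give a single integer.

5

Exponent matrix [L,T] × [ν,a,Q,ω,f,α,γ]:
  L: [ 2  1  3  0  0  2  0]
  T: [-1 -2 -1 -1 -1 -1 -1]
Echelon form has 2 nonzero rows (pivots: ν,a)
7 vars − rank 2 = 5 Π groups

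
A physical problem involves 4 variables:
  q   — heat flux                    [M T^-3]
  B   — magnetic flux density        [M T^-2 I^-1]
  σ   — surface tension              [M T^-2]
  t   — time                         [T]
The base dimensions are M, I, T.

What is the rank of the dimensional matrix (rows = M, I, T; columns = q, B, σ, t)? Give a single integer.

3

Write exponents as rows M,I,T / cols q,B,σ,t:
  M: [ 1  1  1  0]
  I: [ 0 -1  0  0]
  T: [-3 -2 -2  1]
Echelon form has 3 nonzero rows (pivots: q,B,σ)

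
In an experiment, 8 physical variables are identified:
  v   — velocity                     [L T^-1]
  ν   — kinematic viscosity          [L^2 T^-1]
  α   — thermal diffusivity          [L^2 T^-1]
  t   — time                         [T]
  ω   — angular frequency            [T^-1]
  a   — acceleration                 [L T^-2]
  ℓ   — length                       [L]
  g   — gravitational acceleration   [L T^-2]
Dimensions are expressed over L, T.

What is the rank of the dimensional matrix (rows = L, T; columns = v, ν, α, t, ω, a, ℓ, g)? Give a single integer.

Dimensional matrix (L×T by v×ν×α×t×ω×a×ℓ×g):
  L: [ 1  2  2  0  0  1  1  1]
  T: [-1 -1 -1  1 -1 -2  0 -2]
Echelon form has 2 nonzero rows (pivots: v,ν)

2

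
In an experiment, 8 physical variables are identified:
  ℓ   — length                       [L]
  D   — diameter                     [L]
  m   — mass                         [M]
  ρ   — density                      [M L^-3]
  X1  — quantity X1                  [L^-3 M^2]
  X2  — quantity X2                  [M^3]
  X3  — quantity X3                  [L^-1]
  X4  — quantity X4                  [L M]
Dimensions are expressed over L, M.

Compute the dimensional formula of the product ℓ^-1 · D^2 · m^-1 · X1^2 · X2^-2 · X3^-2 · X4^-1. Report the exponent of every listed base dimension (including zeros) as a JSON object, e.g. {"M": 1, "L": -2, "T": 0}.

{"L": -4, "M": -4}

Write exponents as rows L,M / cols ℓ,D,m,ρ,X1,X2,X3,X4:
  L: [ 1  1  0 -3 -3  0 -1  1]
  M: [ 0  0  1  1  2  3  0  1]
  [L]: (-1)·1+(2)·1+(-1)·0+(2)·-3+(-2)·0+(-2)·-1+(-1)·1 = -4
  [M]: (-1)·0+(2)·0+(-1)·1+(2)·2+(-2)·3+(-2)·0+(-1)·1 = -4
⇒ L^-4 M^-4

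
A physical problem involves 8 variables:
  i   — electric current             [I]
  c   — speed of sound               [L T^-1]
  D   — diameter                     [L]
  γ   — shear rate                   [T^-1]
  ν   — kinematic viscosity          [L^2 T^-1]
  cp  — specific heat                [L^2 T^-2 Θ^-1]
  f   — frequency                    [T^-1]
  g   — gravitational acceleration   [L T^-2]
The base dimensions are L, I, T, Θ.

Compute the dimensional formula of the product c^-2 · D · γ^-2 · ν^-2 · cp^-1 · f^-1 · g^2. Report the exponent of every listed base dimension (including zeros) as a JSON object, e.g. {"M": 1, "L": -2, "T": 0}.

{"L": -5, "I": 0, "T": 5, "Θ": 1}

Exponent matrix [L,I,T,Θ] × [i,c,D,γ,ν,cp,f,g]:
  L: [ 0  1  1  0  2  2  0  1]
  I: [ 1  0  0  0  0  0  0  0]
  T: [ 0 -1  0 -1 -1 -2 -1 -2]
  Θ: [ 0  0  0  0  0 -1  0  0]
  [L]: (-2)·1+(1)·1+(-2)·0+(-2)·2+(-1)·2+(-1)·0+(2)·1 = -5
  [I]: (-2)·0+(1)·0+(-2)·0+(-2)·0+(-1)·0+(-1)·0+(2)·0 = 0
  [T]: (-2)·-1+(1)·0+(-2)·-1+(-2)·-1+(-1)·-2+(-1)·-1+(2)·-2 = 5
  [Θ]: (-2)·0+(1)·0+(-2)·0+(-2)·0+(-1)·-1+(-1)·0+(2)·0 = 1
⇒ L^-5 T^5 Θ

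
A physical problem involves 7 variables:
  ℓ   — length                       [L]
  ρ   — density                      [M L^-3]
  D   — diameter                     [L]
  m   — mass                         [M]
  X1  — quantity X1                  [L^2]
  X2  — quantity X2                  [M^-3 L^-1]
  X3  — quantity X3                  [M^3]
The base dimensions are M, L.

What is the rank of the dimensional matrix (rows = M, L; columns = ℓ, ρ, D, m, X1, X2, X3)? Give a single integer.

2

Dimensional matrix (M×L by ℓ×ρ×D×m×X1×X2×X3):
  M: [ 0  1  0  1  0 -3  3]
  L: [ 1 -3  1  0  2 -1  0]
Row reduction gives pivot columns ℓ,ρ; rank = 2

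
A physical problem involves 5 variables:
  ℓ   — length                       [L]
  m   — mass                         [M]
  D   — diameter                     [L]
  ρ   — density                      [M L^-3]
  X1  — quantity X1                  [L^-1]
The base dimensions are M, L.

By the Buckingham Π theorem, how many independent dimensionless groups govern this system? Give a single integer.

Exponent matrix [M,L] × [ℓ,m,D,ρ,X1]:
  M: [ 0  1  0  1  0]
  L: [ 1  0  1 -3 -1]
RREF → pivots at {ℓ,m} ⇒ r = 2
5 vars − rank 2 = 3 Π groups

3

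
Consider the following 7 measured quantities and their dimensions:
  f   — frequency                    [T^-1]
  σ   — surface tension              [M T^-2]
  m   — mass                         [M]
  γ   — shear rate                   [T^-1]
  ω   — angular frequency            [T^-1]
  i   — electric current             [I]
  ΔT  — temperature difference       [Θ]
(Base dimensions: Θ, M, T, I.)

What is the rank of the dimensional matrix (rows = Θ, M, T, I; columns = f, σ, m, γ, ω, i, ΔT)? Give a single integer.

4

Exponent matrix [Θ,M,T,I] × [f,σ,m,γ,ω,i,ΔT]:
  Θ: [ 0  0  0  0  0  0  1]
  M: [ 0  1  1  0  0  0  0]
  T: [-1 -2  0 -1 -1  0  0]
  I: [ 0  0  0  0  0  1  0]
Echelon form has 4 nonzero rows (pivots: f,σ,i,ΔT)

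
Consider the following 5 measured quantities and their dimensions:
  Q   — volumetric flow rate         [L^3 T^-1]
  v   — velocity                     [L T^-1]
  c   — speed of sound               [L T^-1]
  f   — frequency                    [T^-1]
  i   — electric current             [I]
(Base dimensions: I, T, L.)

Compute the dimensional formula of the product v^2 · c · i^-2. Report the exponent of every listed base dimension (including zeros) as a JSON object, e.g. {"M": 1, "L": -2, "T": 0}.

{"I": -2, "T": -3, "L": 3}

Dimensional matrix (I×T×L by Q×v×c×f×i):
  I: [ 0  0  0  0  1]
  T: [-1 -1 -1 -1  0]
  L: [ 3  1  1  0  0]
  [I]: (2)·0+(1)·0+(-2)·1 = -2
  [T]: (2)·-1+(1)·-1+(-2)·0 = -3
  [L]: (2)·1+(1)·1+(-2)·0 = 3
⇒ I^-2 T^-3 L^3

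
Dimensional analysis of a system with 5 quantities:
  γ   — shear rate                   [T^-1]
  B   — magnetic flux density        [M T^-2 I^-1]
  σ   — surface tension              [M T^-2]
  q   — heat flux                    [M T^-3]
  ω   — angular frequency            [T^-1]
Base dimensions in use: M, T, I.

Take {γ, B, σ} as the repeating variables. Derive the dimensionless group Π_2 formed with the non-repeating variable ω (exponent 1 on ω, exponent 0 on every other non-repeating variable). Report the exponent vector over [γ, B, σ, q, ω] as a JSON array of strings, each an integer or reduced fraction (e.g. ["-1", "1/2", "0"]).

["-1", "0", "0", "0", "1"]

Dimensional matrix (M×T×I by γ×B×σ×q×ω):
  M: [ 0  1  1  1  0]
  T: [-1 -2 -2 -3 -1]
  I: [ 0 -1  0  0  0]
Row reduction gives pivot columns γ,B,σ; rank = 3
Repeat: γ,B,σ; free: q,ω
RREF:
  r0: [   1    0    0    1    1]
  r1: [   0    1    0    0    0]
  r2: [   0    0    1    1    0]
Fix exponent of ω at 1, q at 0; solve each RREF row for its pivot's exponent:
  r0: exp(γ) + (1)·1 = 0 ⇒ exp(γ) = -1
  r1: exp(B) + (0)·1 = 0 ⇒ exp(B) = 0
  r2: exp(σ) + (0)·1 = 0 ⇒ exp(σ) = 0
Π_2 = γ^-1 · ω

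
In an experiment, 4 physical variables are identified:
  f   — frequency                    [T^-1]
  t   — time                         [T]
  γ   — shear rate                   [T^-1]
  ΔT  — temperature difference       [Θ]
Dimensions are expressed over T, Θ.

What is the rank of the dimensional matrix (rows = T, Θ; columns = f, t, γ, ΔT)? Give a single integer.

Write exponents as rows T,Θ / cols f,t,γ,ΔT:
  T: [-1  1 -1  0]
  Θ: [ 0  0  0  1]
RREF → pivots at {f,ΔT} ⇒ r = 2

2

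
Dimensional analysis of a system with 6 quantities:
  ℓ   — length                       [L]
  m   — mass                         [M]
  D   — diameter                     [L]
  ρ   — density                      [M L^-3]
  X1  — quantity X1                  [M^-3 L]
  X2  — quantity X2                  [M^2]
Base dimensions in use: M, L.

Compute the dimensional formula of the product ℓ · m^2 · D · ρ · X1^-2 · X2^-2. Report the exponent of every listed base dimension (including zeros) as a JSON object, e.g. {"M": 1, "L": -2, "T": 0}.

{"M": 5, "L": -3}

Exponent matrix [M,L] × [ℓ,m,D,ρ,X1,X2]:
  M: [ 0  1  0  1 -3  2]
  L: [ 1  0  1 -3  1  0]
  [M]: (1)·0+(2)·1+(1)·0+(1)·1+(-2)·-3+(-2)·2 = 5
  [L]: (1)·1+(2)·0+(1)·1+(1)·-3+(-2)·1+(-2)·0 = -3
⇒ M^5 L^-3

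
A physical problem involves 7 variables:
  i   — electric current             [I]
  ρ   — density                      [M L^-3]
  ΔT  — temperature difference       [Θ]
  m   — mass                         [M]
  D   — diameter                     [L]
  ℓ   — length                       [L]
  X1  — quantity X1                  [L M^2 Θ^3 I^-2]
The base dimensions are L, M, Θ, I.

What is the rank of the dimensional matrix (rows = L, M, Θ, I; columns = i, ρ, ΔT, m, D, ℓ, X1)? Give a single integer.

4

Exponent matrix [L,M,Θ,I] × [i,ρ,ΔT,m,D,ℓ,X1]:
  L: [ 0 -3  0  0  1  1  1]
  M: [ 0  1  0  1  0  0  2]
  Θ: [ 0  0  1  0  0  0  3]
  I: [ 1  0  0  0  0  0 -2]
Row reduction gives pivot columns i,ρ,ΔT,m; rank = 4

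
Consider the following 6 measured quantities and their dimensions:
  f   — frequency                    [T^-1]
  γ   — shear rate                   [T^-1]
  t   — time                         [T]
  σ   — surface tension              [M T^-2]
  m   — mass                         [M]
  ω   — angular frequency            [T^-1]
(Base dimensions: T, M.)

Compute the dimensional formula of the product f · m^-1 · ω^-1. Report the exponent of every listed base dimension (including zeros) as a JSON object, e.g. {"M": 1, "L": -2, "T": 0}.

Dimensional matrix (T×M by f×γ×t×σ×m×ω):
  T: [-1 -1  1 -2  0 -1]
  M: [ 0  0  0  1  1  0]
  [T]: (1)·-1+(-1)·0+(-1)·-1 = 0
  [M]: (1)·0+(-1)·1+(-1)·0 = -1
⇒ M^-1

{"T": 0, "M": -1}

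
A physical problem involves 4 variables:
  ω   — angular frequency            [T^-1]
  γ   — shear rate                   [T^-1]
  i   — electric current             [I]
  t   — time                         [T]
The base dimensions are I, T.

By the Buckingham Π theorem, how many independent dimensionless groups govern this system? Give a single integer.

Dimensional matrix (I×T by ω×γ×i×t):
  I: [ 0  0  1  0]
  T: [-1 -1  0  1]
Echelon form has 2 nonzero rows (pivots: ω,i)
4 vars − rank 2 = 2 Π groups

2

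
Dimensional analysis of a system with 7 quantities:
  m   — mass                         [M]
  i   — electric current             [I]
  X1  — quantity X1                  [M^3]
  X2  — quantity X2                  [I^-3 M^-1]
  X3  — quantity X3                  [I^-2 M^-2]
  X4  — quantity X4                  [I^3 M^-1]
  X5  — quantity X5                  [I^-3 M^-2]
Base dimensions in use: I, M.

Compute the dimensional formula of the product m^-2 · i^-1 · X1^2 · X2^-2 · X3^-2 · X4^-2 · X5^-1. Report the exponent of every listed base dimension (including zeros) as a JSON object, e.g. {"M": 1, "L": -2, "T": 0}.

{"I": 6, "M": 14}

Exponent matrix [I,M] × [m,i,X1,X2,X3,X4,X5]:
  I: [ 0  1  0 -3 -2  3 -3]
  M: [ 1  0  3 -1 -2 -1 -2]
  [I]: (-2)·0+(-1)·1+(2)·0+(-2)·-3+(-2)·-2+(-2)·3+(-1)·-3 = 6
  [M]: (-2)·1+(-1)·0+(2)·3+(-2)·-1+(-2)·-2+(-2)·-1+(-1)·-2 = 14
⇒ I^6 M^14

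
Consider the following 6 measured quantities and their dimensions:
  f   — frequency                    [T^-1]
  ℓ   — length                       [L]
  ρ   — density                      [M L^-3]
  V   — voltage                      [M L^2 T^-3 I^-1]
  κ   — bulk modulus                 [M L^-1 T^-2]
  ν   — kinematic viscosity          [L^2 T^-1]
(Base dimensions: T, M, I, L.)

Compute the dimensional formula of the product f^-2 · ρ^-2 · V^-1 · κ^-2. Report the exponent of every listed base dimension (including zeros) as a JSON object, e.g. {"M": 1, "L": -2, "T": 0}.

{"T": 9, "M": -5, "I": 1, "L": 6}

Exponent matrix [T,M,I,L] × [f,ℓ,ρ,V,κ,ν]:
  T: [-1  0  0 -3 -2 -1]
  M: [ 0  0  1  1  1  0]
  I: [ 0  0  0 -1  0  0]
  L: [ 0  1 -3  2 -1  2]
  [T]: (-2)·-1+(-2)·0+(-1)·-3+(-2)·-2 = 9
  [M]: (-2)·0+(-2)·1+(-1)·1+(-2)·1 = -5
  [I]: (-2)·0+(-2)·0+(-1)·-1+(-2)·0 = 1
  [L]: (-2)·0+(-2)·-3+(-1)·2+(-2)·-1 = 6
⇒ T^9 M^-5 I L^6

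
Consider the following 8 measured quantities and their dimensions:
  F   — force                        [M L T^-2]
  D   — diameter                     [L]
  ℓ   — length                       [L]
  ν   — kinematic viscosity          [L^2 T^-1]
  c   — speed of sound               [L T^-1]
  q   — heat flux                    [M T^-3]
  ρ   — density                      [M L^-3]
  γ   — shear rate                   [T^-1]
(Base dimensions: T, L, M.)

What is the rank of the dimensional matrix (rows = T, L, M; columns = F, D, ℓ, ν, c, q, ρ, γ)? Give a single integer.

Dimensional matrix (T×L×M by F×D×ℓ×ν×c×q×ρ×γ):
  T: [-2  0  0 -1 -1 -3  0 -1]
  L: [ 1  1  1  2  1  0 -3  0]
  M: [ 1  0  0  0  0  1  1  0]
RREF → pivots at {F,D,ν} ⇒ r = 3

3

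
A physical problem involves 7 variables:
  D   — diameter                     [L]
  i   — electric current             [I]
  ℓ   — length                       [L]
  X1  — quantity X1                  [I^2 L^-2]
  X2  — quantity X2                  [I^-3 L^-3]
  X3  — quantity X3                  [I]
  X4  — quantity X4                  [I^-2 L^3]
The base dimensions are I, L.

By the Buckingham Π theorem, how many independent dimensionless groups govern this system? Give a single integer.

5

Exponent matrix [I,L] × [D,i,ℓ,X1,X2,X3,X4]:
  I: [ 0  1  0  2 -3  1 -2]
  L: [ 1  0  1 -2 -3  0  3]
Row reduction gives pivot columns D,i; rank = 2
7 vars − rank 2 = 5 Π groups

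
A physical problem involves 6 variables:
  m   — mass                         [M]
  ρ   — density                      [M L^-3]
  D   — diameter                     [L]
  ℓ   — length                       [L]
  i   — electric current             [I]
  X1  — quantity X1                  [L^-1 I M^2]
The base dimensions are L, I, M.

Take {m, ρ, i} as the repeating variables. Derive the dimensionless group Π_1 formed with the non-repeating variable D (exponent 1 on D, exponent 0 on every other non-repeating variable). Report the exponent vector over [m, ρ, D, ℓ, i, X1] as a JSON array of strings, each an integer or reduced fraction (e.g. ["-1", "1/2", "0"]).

Exponent matrix [L,I,M] × [m,ρ,D,ℓ,i,X1]:
  L: [ 0 -3  1  1  0 -1]
  I: [ 0  0  0  0  1  1]
  M: [ 1  1  0  0  0  2]
RREF → pivots at {m,ρ,i} ⇒ r = 3
Repeat: m,ρ,i; free: D,ℓ,X1
RREF:
  r0: [   1    0  1/3  1/3    0  5/3]
  r1: [   0    1 -1/3 -1/3    0  1/3]
  r2: [   0    0    0    0    1    1]
Fix exponent of D at 1, ℓ at 0, X1 at 0; solve each RREF row for its pivot's exponent:
  r0: exp(m) + (1/3)·1 = 0 ⇒ exp(m) = -1/3
  r1: exp(ρ) + (-1/3)·1 = 0 ⇒ exp(ρ) = 1/3
  r2: exp(i) + (0)·1 = 0 ⇒ exp(i) = 0
Π_1 = m^(-1/3) · ρ^(1/3) · D

["-1/3", "1/3", "1", "0", "0", "0"]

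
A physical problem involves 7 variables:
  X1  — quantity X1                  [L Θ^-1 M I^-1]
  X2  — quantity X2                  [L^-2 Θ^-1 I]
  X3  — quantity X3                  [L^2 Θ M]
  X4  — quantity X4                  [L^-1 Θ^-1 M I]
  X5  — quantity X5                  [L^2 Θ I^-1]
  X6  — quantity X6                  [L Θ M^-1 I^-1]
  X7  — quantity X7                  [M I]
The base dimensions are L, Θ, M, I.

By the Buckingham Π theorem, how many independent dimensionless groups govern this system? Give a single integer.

Dimensional matrix (L×Θ×M×I by X1×X2×X3×X4×X5×X6×X7):
  L: [ 1 -2  2 -1  2  1  0]
  Θ: [-1 -1  1 -1  1  1  0]
  M: [ 1  0  1  1  0 -1  1]
  I: [-1  1  0  1 -1 -1  1]
RREF → pivots at {X1,X2,X3} ⇒ r = 3
n=7, r=3 ⇒ 4 dimensionless groups

4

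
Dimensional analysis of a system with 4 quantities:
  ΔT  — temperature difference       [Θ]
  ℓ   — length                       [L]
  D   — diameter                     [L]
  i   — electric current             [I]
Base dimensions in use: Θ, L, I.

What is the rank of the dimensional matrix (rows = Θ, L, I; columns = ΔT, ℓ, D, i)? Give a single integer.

3

Exponent matrix [Θ,L,I] × [ΔT,ℓ,D,i]:
  Θ: [ 1  0  0  0]
  L: [ 0  1  1  0]
  I: [ 0  0  0  1]
RREF → pivots at {ΔT,ℓ,i} ⇒ r = 3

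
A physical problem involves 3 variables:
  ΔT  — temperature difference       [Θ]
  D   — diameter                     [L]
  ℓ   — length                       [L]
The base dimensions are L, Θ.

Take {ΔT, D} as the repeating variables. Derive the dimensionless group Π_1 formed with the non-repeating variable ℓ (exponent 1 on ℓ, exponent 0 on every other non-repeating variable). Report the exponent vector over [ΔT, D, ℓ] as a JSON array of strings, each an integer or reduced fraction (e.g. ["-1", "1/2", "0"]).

Dimensional matrix (L×Θ by ΔT×D×ℓ):
  L: [ 0  1  1]
  Θ: [ 1  0  0]
RREF → pivots at {ΔT,D} ⇒ r = 2
Pivot set = {ΔT,D}, free = {ℓ}
RREF:
  r0: [   1    0    0]
  r1: [   0    1    1]
Fix exponent of ℓ at 1; solve each RREF row for its pivot's exponent:
  r0: exp(ΔT) + (0)·1 = 0 ⇒ exp(ΔT) = 0
  r1: exp(D) + (1)·1 = 0 ⇒ exp(D) = -1
Π_1 = D^-1 · ℓ

["0", "-1", "1"]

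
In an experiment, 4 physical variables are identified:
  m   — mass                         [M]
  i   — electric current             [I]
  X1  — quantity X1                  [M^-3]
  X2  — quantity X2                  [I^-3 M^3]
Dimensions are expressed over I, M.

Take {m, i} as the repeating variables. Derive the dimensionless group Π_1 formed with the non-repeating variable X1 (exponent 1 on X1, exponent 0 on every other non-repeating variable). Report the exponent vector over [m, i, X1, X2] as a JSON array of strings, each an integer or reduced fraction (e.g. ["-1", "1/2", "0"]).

Write exponents as rows I,M / cols m,i,X1,X2:
  I: [ 0  1  0 -3]
  M: [ 1  0 -3  3]
Echelon form has 2 nonzero rows (pivots: m,i)
Pivot set = {m,i}, free = {X1,X2}
RREF:
  r0: [   1    0   -3    3]
  r1: [   0    1    0   -3]
Fix exponent of X1 at 1, X2 at 0; solve each RREF row for its pivot's exponent:
  r0: exp(m) + (-3)·1 = 0 ⇒ exp(m) = 3
  r1: exp(i) + (0)·1 = 0 ⇒ exp(i) = 0
Π_1 = m^3 · X1

["3", "0", "1", "0"]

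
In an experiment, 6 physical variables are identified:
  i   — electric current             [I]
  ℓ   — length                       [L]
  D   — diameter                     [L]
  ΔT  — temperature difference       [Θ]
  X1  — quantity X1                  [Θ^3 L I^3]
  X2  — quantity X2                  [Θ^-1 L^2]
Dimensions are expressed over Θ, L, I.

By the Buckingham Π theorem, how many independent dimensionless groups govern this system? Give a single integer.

3

Write exponents as rows Θ,L,I / cols i,ℓ,D,ΔT,X1,X2:
  Θ: [ 0  0  0  1  3 -1]
  L: [ 0  1  1  0  1  2]
  I: [ 1  0  0  0  3  0]
Echelon form has 3 nonzero rows (pivots: i,ℓ,ΔT)
n=6, r=3 ⇒ 3 dimensionless groups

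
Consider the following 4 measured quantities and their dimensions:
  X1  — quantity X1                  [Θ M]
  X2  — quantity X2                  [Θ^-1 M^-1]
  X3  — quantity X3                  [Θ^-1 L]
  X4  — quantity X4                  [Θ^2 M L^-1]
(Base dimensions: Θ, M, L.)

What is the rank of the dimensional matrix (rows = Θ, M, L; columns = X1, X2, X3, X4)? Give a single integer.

Write exponents as rows Θ,M,L / cols X1,X2,X3,X4:
  Θ: [ 1 -1 -1  2]
  M: [ 1 -1  0  1]
  L: [ 0  0  1 -1]
Row reduction gives pivot columns X1,X3; rank = 2

2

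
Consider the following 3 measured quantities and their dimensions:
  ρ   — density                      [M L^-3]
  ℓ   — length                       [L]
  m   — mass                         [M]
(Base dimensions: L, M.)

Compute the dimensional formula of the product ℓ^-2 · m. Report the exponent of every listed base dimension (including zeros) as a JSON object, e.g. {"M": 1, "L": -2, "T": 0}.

{"L": -2, "M": 1}

Dimensional matrix (L×M by ρ×ℓ×m):
  L: [-3  1  0]
  M: [ 1  0  1]
  [L]: (-2)·1+(1)·0 = -2
  [M]: (-2)·0+(1)·1 = 1
⇒ L^-2 M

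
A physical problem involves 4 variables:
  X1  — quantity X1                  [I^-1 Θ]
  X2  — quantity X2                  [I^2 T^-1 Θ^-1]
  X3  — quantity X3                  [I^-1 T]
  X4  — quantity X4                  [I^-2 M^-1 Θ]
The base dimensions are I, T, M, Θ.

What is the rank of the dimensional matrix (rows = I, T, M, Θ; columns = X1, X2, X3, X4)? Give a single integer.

3

Dimensional matrix (I×T×M×Θ by X1×X2×X3×X4):
  I: [-1  2 -1 -2]
  T: [ 0 -1  1  0]
  M: [ 0  0  0 -1]
  Θ: [ 1 -1  0  1]
Row reduction gives pivot columns X1,X2,X4; rank = 3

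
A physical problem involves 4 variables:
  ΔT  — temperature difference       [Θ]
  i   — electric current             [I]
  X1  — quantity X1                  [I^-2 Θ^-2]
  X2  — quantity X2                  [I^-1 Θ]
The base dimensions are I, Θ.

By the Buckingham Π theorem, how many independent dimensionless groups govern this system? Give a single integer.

Write exponents as rows I,Θ / cols ΔT,i,X1,X2:
  I: [ 0  1 -2 -1]
  Θ: [ 1  0 -2  1]
Echelon form has 2 nonzero rows (pivots: ΔT,i)
4 vars − rank 2 = 2 Π groups

2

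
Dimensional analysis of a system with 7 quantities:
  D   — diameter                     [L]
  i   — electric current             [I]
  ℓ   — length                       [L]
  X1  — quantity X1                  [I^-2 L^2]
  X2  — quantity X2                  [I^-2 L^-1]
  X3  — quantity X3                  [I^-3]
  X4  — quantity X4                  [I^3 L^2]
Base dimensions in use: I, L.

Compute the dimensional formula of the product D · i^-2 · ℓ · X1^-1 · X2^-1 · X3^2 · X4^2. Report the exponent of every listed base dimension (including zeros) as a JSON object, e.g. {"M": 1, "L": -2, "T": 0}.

Dimensional matrix (I×L by D×i×ℓ×X1×X2×X3×X4):
  I: [ 0  1  0 -2 -2 -3  3]
  L: [ 1  0  1  2 -1  0  2]
  [I]: (1)·0+(-2)·1+(1)·0+(-1)·-2+(-1)·-2+(2)·-3+(2)·3 = 2
  [L]: (1)·1+(-2)·0+(1)·1+(-1)·2+(-1)·-1+(2)·0+(2)·2 = 5
⇒ I^2 L^5

{"I": 2, "L": 5}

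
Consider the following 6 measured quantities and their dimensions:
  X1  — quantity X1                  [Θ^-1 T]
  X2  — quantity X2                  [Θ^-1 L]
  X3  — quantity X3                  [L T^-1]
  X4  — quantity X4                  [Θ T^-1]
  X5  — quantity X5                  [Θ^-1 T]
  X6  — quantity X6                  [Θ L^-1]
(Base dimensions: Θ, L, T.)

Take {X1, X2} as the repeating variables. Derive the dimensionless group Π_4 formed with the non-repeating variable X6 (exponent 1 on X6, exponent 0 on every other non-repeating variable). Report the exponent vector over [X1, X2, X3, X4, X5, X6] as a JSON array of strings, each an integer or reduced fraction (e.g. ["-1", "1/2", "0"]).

Dimensional matrix (Θ×L×T by X1×X2×X3×X4×X5×X6):
  Θ: [-1 -1  0  1 -1  1]
  L: [ 0  1  1  0  0 -1]
  T: [ 1  0 -1 -1  1  0]
RREF → pivots at {X1,X2} ⇒ r = 2
Repeat: X1,X2; free: X3,X4,X5,X6
RREF:
  r0: [   1    0   -1   -1    1    0]
  r1: [   0    1    1    0    0   -1]
  r2: [   0    0    0    0    0    0]
Fix exponent of X6 at 1, X3 at 0, X4 at 0, X5 at 0; solve each RREF row for its pivot's exponent:
  r0: exp(X1) + (0)·1 = 0 ⇒ exp(X1) = 0
  r1: exp(X2) + (-1)·1 = 0 ⇒ exp(X2) = 1
Π_4 = X2 · X6

["0", "1", "0", "0", "0", "1"]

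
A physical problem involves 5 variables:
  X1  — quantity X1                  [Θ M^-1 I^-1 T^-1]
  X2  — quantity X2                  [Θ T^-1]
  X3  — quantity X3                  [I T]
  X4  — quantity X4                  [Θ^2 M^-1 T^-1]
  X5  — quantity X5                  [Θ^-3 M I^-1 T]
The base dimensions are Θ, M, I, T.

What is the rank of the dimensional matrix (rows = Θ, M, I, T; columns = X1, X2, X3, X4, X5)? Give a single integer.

3

Dimensional matrix (Θ×M×I×T by X1×X2×X3×X4×X5):
  Θ: [ 1  1  0  2 -3]
  M: [-1  0  0 -1  1]
  I: [-1  0  1  0 -1]
  T: [-1 -1  1 -1  1]
RREF → pivots at {X1,X2,X3} ⇒ r = 3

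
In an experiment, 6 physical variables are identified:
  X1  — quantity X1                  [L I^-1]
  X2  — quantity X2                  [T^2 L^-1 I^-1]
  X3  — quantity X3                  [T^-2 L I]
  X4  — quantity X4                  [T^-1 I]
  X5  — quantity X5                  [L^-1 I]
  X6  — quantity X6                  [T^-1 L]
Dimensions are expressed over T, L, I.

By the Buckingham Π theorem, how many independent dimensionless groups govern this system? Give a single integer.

4

Exponent matrix [T,L,I] × [X1,X2,X3,X4,X5,X6]:
  T: [ 0  2 -2 -1  0 -1]
  L: [ 1 -1  1  0 -1  1]
  I: [-1 -1  1  1  1  0]
RREF → pivots at {X1,X2} ⇒ r = 2
6 vars − rank 2 = 4 Π groups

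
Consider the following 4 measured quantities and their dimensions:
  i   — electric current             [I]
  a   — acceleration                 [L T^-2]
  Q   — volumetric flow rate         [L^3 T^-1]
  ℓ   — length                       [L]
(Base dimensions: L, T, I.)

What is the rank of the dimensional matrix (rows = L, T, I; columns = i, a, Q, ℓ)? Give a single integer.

3

Dimensional matrix (L×T×I by i×a×Q×ℓ):
  L: [ 0  1  3  1]
  T: [ 0 -2 -1  0]
  I: [ 1  0  0  0]
Echelon form has 3 nonzero rows (pivots: i,a,Q)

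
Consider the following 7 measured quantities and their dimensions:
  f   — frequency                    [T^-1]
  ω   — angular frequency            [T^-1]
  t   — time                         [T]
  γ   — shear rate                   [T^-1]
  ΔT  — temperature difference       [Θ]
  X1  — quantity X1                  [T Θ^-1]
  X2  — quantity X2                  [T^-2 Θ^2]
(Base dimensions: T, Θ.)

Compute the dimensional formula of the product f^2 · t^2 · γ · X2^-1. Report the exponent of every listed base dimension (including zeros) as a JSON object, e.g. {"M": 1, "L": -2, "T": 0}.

{"T": 1, "Θ": -2}

Write exponents as rows T,Θ / cols f,ω,t,γ,ΔT,X1,X2:
  T: [-1 -1  1 -1  0  1 -2]
  Θ: [ 0  0  0  0  1 -1  2]
  [T]: (2)·-1+(2)·1+(1)·-1+(-1)·-2 = 1
  [Θ]: (2)·0+(2)·0+(1)·0+(-1)·2 = -2
⇒ T Θ^-2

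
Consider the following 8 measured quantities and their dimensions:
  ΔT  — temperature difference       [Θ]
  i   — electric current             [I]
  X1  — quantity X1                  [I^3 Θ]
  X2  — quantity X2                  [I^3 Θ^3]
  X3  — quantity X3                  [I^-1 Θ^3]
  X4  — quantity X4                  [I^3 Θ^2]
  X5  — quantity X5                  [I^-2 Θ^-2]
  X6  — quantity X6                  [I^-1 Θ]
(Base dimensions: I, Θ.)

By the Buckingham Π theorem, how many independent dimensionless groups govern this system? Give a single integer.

6

Dimensional matrix (I×Θ by ΔT×i×X1×X2×X3×X4×X5×X6):
  I: [ 0  1  3  3 -1  3 -2 -1]
  Θ: [ 1  0  1  3  3  2 -2  1]
RREF → pivots at {ΔT,i} ⇒ r = 2
n=8, r=2 ⇒ 6 dimensionless groups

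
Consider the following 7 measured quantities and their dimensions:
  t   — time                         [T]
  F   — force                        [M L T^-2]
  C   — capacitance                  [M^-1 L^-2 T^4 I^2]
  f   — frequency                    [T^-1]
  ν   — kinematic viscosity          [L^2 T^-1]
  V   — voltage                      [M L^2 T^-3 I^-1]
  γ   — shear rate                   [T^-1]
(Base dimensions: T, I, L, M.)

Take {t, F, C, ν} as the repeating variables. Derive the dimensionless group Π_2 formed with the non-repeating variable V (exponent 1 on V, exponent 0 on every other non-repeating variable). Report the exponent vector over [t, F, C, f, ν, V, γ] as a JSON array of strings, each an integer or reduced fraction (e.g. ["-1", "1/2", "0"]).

Exponent matrix [T,I,L,M] × [t,F,C,f,ν,V,γ]:
  T: [ 1 -2  4 -1 -1 -3 -1]
  I: [ 0  0  2  0  0 -1  0]
  L: [ 0  1 -2  0  2  2  0]
  M: [ 0  1 -1  0  0  1  0]
Row reduction gives pivot columns t,F,C,ν; rank = 4
Pivot set = {t,F,C,ν}, free = {f,V,γ}
RREF:
  r0: [   1    0    0   -1    0  1/4   -1]
  r1: [   0    1    0    0    0  1/2    0]
  r2: [   0    0    1    0    0 -1/2    0]
  r3: [   0    0    0    0    1  1/4    0]
Fix exponent of V at 1, f at 0, γ at 0; solve each RREF row for its pivot's exponent:
  r0: exp(t) + (1/4)·1 = 0 ⇒ exp(t) = -1/4
  r1: exp(F) + (1/2)·1 = 0 ⇒ exp(F) = -1/2
  r2: exp(C) + (-1/2)·1 = 0 ⇒ exp(C) = 1/2
  r3: exp(ν) + (1/4)·1 = 0 ⇒ exp(ν) = -1/4
Π_2 = t^(-1/4) · F^(-1/2) · C^(1/2) · ν^(-1/4) · V

["-1/4", "-1/2", "1/2", "0", "-1/4", "1", "0"]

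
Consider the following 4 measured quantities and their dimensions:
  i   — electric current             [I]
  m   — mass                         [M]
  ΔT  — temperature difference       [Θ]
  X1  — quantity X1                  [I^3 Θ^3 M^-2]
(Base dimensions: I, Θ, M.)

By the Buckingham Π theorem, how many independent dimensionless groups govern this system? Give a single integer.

Exponent matrix [I,Θ,M] × [i,m,ΔT,X1]:
  I: [ 1  0  0  3]
  Θ: [ 0  0  1  3]
  M: [ 0  1  0 -2]
Row reduction gives pivot columns i,m,ΔT; rank = 3
4 vars − rank 3 = 1 Π group

1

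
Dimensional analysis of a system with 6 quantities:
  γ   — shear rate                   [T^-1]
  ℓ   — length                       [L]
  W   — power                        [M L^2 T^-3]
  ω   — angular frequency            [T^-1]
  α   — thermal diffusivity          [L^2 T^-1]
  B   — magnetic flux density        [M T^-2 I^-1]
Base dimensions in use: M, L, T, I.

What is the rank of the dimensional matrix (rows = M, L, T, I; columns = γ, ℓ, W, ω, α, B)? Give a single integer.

4

Exponent matrix [M,L,T,I] × [γ,ℓ,W,ω,α,B]:
  M: [ 0  0  1  0  0  1]
  L: [ 0  1  2  0  2  0]
  T: [-1  0 -3 -1 -1 -2]
  I: [ 0  0  0  0  0 -1]
Echelon form has 4 nonzero rows (pivots: γ,ℓ,W,B)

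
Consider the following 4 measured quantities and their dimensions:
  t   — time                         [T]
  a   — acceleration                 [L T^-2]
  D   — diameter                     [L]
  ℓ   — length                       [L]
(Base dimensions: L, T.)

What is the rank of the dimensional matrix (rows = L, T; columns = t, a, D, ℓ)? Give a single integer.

Dimensional matrix (L×T by t×a×D×ℓ):
  L: [ 0  1  1  1]
  T: [ 1 -2  0  0]
Row reduction gives pivot columns t,a; rank = 2

2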